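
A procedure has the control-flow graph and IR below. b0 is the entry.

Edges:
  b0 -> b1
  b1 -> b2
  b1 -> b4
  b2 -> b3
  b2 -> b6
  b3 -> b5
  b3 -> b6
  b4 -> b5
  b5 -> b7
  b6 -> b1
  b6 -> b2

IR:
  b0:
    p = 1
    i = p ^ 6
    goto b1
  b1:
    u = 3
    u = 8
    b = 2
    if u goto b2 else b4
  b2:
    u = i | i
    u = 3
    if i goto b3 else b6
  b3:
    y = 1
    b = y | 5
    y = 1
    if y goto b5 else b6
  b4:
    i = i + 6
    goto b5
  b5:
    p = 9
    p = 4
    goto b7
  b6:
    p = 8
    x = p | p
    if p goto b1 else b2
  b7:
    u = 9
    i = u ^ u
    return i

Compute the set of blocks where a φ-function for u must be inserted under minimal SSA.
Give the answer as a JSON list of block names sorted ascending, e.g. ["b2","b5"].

idom tree: b1←b0 b2←b1 b3←b2 b4←b1 b5←b1 b6←b2 b7←b5
Dom∩ at merges:
  b1: preds {b0,b6}: {b0} ∩ {b0,b1,b2,b6} = {b0}; idom=b0
  b2: preds {b1,b6}: {b0,b1} ∩ {b0,b1,b2,b6} = {b0,b1}; idom=b1
  b5: preds {b3,b4}: {b0,b1,b2,b3} ∩ {b0,b1,b4} = {b0,b1}; idom=b1
  b6: preds {b2,b3}: {b0,b1,b2} ∩ {b0,b1,b2,b3} = {b0,b1,b2}; idom=b2

DF derivation:
  join b1 pred b0: · stop@b0
  join b1 pred b6: b6→b2→b1 stop@b0
  join b2 pred b1: · stop@b1
  join b2 pred b6: b6→b2 stop@b1
  join b5 pred b3: b3→b2 stop@b1
  join b5 pred b4: b4 stop@b1
  join b6 pred b2: · stop@b2
  join b6 pred b3: b3 stop@b2
  b0: DF=∅
  b1: DF={b1}
  b2: DF={b1,b2,b5}
  b3: DF={b5,b6}
  b4: DF={b5}
  b5: DF=∅
  b6: DF={b1,b2}
  b7: DF=∅

φ for u: defs {b1,b2,b7}
  DF⁺ = {b1,b2,b5}

Answer: ["b1", "b2", "b5"]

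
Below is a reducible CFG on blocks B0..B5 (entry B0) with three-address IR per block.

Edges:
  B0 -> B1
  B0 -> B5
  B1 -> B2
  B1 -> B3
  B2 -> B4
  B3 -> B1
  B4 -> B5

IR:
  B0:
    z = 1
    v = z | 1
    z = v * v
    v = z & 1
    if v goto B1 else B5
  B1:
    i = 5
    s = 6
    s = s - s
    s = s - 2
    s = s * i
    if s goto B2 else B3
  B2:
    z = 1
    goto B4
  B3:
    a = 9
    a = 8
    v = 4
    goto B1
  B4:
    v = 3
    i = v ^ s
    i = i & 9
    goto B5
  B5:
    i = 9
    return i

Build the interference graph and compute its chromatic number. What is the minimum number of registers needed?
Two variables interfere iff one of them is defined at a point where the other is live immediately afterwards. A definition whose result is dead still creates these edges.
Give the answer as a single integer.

Per-block:
  B0: {v,z} / ∅
  B1: {i,s} / ∅
  B2: {z} / ∅
  B3: {a,v} / ∅
  B4: {i,v} / {s}
  B5: {i} / ∅

Liveness:
  B0 li=∅ lo=∅
  B1 li=∅ lo={s}
  B2 li={s} lo={s}
  B3 li=∅ lo=∅
  B4 li={s} lo=∅
  B5 li=∅ lo=∅

Interference:
  a↔∅
  i↔{s}
  s↔{i,v,z}
  v↔{s}
  z↔{s}

Colouring:
  clique {i,s} ⇒ need ≥ 2
  assign a→r0 i→r1 s→r0 v→r1 z→r1 — no edge inside a register ⇒ χ ≤ 2
  χ = 2

Answer: 2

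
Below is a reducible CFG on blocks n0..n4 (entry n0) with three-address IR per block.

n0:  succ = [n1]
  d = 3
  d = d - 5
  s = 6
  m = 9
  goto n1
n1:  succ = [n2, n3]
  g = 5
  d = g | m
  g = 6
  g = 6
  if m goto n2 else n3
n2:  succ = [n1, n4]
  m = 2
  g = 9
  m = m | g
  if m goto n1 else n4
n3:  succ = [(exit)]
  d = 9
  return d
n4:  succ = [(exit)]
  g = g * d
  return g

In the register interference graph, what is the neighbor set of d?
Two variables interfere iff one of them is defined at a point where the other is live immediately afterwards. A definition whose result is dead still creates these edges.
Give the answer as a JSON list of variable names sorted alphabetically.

Block summaries:
  n0: {d,m,s} / ∅
  n1: {d,g} / {m}
  n2: {g,m} / ∅
  n3: {d} / ∅
  n4: {g} / {d,g}

Live sets:
  n0: in=∅ out={m}
  n1: in={m} out={d}
  n2: in={d} out={d,g,m}
  n3: in=∅ out=∅
  n4: in={d,g} out=∅

Interference:
  d↔{g,m}
  g↔{d,m}
  m↔{d,g}
  s↔∅

N(d) = ["g", "m"]

Answer: ["g", "m"]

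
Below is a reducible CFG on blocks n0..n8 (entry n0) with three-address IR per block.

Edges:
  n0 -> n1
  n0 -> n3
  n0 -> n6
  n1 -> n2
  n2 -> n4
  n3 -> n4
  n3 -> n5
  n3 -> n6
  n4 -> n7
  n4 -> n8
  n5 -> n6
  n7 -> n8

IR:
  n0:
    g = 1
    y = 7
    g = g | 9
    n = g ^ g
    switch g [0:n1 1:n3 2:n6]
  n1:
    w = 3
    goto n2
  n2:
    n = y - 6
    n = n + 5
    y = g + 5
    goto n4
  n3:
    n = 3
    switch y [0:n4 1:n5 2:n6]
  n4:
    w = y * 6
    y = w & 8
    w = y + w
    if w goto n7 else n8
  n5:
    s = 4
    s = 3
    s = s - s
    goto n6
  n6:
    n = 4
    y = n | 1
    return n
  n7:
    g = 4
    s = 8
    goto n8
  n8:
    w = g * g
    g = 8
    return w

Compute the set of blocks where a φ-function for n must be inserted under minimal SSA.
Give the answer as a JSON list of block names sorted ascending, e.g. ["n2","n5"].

Answer: ["n4", "n6"]

Analysis:
idom tree: n1←n0 n2←n1 n3←n0 n4←n0 n5←n3 n6←n0 n7←n4 n8←n4
Dom at joins:
  n4: preds {n2,n3}: {n0,n1,n2} ∩ {n0,n3} = {n0}; idom=n0
  n6: preds {n0,n3,n5}: {n0} ∩ {n0,n3} ∩ {n0,n3,n5} = {n0}; idom=n0
  n8: preds {n4,n7}: {n0,n4} ∩ {n0,n4,n7} = {n0,n4}; idom=n4

DF derivation:
  join n4 pred n2: n2→n1 stop@n0
  join n4 pred n3: n3 stop@n0
  join n6 pred n0: · stop@n0
  join n6 pred n3: n3 stop@n0
  join n6 pred n5: n5→n3 stop@n0
  join n8 pred n4: · stop@n4
  join n8 pred n7: n7 stop@n4
  DF(n0)=∅
  DF(n1)={n4}
  DF(n2)={n4}
  DF(n3)={n4,n6}
  DF(n4)=∅
  DF(n5)={n6}
  DF(n6)=∅
  DF(n7)={n8}
  DF(n8)=∅

φ for n: defs {n0,n2,n3,n6}
  DF⁺ = {n4,n6}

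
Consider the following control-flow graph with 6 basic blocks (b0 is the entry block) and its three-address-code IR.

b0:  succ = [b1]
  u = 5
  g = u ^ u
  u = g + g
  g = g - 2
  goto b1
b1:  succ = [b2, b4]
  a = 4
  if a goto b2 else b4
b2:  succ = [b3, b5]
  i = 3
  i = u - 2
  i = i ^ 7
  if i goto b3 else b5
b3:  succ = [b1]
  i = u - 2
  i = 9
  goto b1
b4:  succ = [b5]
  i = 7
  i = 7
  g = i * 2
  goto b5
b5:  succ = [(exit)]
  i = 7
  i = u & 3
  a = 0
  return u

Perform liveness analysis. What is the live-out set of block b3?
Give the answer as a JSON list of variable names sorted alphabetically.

Answer: ["u"]

Working:
def/use:
  b0: {g,u} / ∅
  b1: {a} / ∅
  b2: {i} / {u}
  b3: {i} / {u}
  b4: {g,i} / ∅
  b5: {a,i} / {u}

Live sets:
  live b0: ∅→{u}
  live b1: {u}→{u}
  live b2: {u}→{u}
  live b3: {u}→{u}
  live b4: {u}→{u}
  live b5: {u}→∅

live-out(b3) = ["u"]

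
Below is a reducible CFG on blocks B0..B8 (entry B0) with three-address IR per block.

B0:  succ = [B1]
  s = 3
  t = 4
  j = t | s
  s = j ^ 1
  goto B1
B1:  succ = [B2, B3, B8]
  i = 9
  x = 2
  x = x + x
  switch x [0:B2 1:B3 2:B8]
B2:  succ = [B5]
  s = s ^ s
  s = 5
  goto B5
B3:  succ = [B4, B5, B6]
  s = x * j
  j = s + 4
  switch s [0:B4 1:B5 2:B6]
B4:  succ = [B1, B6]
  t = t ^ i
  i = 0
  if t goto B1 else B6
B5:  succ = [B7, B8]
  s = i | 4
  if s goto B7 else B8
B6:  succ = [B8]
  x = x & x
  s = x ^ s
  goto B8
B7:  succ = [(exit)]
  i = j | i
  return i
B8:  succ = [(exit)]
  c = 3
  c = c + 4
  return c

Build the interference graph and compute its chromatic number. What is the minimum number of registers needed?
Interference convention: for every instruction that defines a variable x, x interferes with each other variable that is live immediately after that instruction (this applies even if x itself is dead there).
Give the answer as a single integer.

Answer: 5

Derivation:
def/use:
  B0: def={j,s,t} ue=∅
  B1: def={i,x} ue=∅
  B2: def={s} ue={s}
  B3: def={j,s} ue={j,x}
  B4: def={i,t} ue={i,t}
  B5: def={s} ue={i}
  B6: def={s,x} ue={s,x}
  B7: def={i} ue={i,j}
  B8: def={c} ue=∅

Live sets:
  B0: in=∅ out={j,s,t}
  B1: in={j,s,t} out={i,j,s,t,x}
  B2: in={i,j,s} out={i,j}
  B3: in={i,j,t,x} out={i,j,s,t,x}
  B4: in={i,j,s,t,x} out={j,s,t,x}
  B5: in={i,j} out={i,j}
  B6: in={s,x} out=∅
  B7: in={i,j} out=∅
  B8: in=∅ out=∅

Interference:
  c — ∅
  i — {j,s,t,x}
  j — {i,s,t,x}
  s — {i,j,t,x}
  t — {i,j,s,x}
  x — {i,j,s,t}

Colouring:
  lower bound: {i,j,s,t,x} mutually conflict ⇒ χ ≥ 5
  5-colouring: r0={c,i}  r1={j}  r2={s}  r3={t}  r4={x}
  χ = 5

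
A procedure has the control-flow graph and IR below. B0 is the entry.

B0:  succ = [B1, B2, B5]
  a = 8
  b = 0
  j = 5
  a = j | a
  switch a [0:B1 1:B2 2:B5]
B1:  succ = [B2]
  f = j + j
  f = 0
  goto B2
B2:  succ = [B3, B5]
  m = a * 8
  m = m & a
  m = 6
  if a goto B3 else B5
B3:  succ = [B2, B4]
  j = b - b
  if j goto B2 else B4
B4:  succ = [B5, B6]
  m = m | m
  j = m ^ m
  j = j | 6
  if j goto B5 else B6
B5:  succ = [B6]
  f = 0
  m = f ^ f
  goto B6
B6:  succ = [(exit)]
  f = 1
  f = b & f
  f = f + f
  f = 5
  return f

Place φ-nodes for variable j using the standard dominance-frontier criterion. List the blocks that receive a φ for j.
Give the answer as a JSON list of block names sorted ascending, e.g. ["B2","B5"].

idom tree: B1←B0 B2←B0 B3←B2 B4←B3 B5←B0 B6←B0
Join-block Dom:
  B2: preds {B0,B1,B3}: {B0} ∩ {B0,B1} ∩ {B0,B2,B3} = {B0}; idom=B0
  B5: preds {B0,B2,B4}: {B0} ∩ {B0,B2} ∩ {B0,B2,B3,B4} = {B0}; idom=B0
  B6: preds {B4,B5}: {B0,B2,B3,B4} ∩ {B0,B5} = {B0}; idom=B0

Frontier:
  B2←B0: walk · to B0
  B2←B1: walk B1 to B0
  B2←B3: walk B3→B2 to B0
  B5←B0: walk · to B0
  B5←B2: walk B2 to B0
  B5←B4: walk B4→B3→B2 to B0
  B6←B4: walk B4→B3→B2 to B0
  B6←B5: walk B5 to B0
  DF(B0)=∅
  DF(B1)={B2}
  DF(B2)={B2,B5,B6}
  DF(B3)={B2,B5,B6}
  DF(B4)={B5,B6}
  DF(B5)={B6}
  DF(B6)=∅

φ for j: defs {B0,B3,B4}
  DF⁺ = {B2,B5,B6}

Answer: ["B2", "B5", "B6"]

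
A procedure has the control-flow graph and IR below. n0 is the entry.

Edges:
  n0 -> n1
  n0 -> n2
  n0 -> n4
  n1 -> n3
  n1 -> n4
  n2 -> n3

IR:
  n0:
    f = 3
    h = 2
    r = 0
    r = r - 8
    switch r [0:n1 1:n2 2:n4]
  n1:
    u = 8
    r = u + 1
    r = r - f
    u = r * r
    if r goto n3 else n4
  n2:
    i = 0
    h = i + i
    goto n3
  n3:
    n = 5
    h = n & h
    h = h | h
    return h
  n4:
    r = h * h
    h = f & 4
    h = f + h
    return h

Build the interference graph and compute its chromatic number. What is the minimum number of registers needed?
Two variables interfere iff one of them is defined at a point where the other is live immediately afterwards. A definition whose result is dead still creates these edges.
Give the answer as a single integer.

Block summaries:
  n0: def={f,h,r} ue=∅
  n1: def={r,u} ue={f}
  n2: def={h,i} ue=∅
  n3: def={h,n} ue={h}
  n4: def={h,r} ue={f,h}

Backward fixpoint:
  n0: in=∅ out={f,h}
  n1: in={f,h} out={f,h}
  n2: in=∅ out={h}
  n3: in={h} out=∅
  n4: in={f,h} out=∅

Conflict graph:
  f↔{h,r,u}
  h↔{f,n,r,u}
  i↔∅
  n↔{h}
  r↔{f,h,u}
  u↔{f,h,r}

Registers:
  {f,h,r,u} pairwise interfere (4-clique) ⇒ χ ≥ 4
  assign f→r1 h→r0 i→r0 n→r1 r→r2 u→r3 — no edge inside a register ⇒ χ ≤ 4
  χ = 4

Answer: 4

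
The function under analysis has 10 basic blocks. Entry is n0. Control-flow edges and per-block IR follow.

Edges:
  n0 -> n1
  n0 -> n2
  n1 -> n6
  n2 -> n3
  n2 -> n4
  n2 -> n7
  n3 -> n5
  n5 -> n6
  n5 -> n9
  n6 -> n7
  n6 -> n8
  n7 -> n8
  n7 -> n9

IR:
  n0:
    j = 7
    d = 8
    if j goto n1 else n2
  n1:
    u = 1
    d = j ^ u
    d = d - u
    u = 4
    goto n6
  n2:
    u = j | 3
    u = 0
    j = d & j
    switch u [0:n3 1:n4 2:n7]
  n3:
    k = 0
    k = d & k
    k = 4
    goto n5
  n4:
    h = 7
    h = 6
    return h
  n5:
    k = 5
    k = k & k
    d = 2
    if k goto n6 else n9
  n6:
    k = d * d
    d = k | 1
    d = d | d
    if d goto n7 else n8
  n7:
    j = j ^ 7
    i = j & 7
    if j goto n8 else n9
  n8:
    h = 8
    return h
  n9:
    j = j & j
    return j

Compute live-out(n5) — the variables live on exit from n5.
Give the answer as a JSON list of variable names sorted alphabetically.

Answer: ["d", "j"]

Working:
def/use:
  n0: def={d,j} ue=∅
  n1: def={d,u} ue={j}
  n2: def={j,u} ue={d,j}
  n3: def={k} ue={d}
  n4: def={h} ue=∅
  n5: def={d,k} ue=∅
  n6: def={d,k} ue={d}
  n7: def={i,j} ue={j}
  n8: def={h} ue=∅
  n9: def={j} ue={j}

Backward fixpoint:
  n0 li=∅ lo={d,j}
  n1 li={j} lo={d,j}
  n2 li={d,j} lo={d,j}
  n3 li={d,j} lo={j}
  n4 li=∅ lo=∅
  n5 li={j} lo={d,j}
  n6 li={d,j} lo={j}
  n7 li={j} lo={j}
  n8 li=∅ lo=∅
  n9 li={j} lo=∅

live-out(n5) = ["d", "j"]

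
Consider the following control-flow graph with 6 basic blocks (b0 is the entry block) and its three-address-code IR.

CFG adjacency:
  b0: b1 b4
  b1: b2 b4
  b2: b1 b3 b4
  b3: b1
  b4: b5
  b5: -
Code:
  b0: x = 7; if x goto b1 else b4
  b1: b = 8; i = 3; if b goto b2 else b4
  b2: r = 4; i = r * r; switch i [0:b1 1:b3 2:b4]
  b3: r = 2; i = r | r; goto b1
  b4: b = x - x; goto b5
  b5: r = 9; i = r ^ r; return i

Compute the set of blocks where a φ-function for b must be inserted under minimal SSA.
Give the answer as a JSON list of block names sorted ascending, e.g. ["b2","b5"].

Answer: ["b1", "b4"]

Derivation:
idom tree: b1←b0 b2←b1 b3←b2 b4←b0 b5←b4
Dom at joins:
  b1: preds {b0,b2,b3}: {b0} ∩ {b0,b1,b2} ∩ {b0,b1,b2,b3} = {b0}; idom=b0
  b4: preds {b0,b1,b2}: {b0} ∩ {b0,b1} ∩ {b0,b1,b2} = {b0}; idom=b0

Frontier:
  join b1 pred b0: · stop@b0
  join b1 pred b2: b2→b1 stop@b0
  join b1 pred b3: b3→b2→b1 stop@b0
  join b4 pred b0: · stop@b0
  join b4 pred b1: b1 stop@b0
  join b4 pred b2: b2→b1 stop@b0
  DF(b0)=∅
  DF(b1)={b1,b4}
  DF(b2)={b1,b4}
  DF(b3)={b1}
  DF(b4)=∅
  DF(b5)=∅

φ for b: defs {b1,b4}
  DF⁺ = {b1,b4}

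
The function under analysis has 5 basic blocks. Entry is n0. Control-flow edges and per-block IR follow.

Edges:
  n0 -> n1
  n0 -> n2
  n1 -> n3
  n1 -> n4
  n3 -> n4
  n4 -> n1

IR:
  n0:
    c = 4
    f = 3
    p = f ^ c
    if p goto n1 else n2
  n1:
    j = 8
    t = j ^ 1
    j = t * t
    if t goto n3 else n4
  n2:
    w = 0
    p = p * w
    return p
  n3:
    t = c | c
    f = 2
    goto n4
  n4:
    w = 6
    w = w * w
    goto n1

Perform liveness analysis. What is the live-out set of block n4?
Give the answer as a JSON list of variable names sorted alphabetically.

Answer: ["c"]

Derivation:
Block summaries:
  n0 def {c,f,p} use ∅
  n1 def {j,t} use ∅
  n2 def {p,w} use {p}
  n3 def {f,t} use {c}
  n4 def {w} use ∅

Live sets:
  n0 li=∅ lo={c,p}
  n1 li={c} lo={c}
  n2 li={p} lo=∅
  n3 li={c} lo={c}
  n4 li={c} lo={c}

live-out(n4) = ["c"]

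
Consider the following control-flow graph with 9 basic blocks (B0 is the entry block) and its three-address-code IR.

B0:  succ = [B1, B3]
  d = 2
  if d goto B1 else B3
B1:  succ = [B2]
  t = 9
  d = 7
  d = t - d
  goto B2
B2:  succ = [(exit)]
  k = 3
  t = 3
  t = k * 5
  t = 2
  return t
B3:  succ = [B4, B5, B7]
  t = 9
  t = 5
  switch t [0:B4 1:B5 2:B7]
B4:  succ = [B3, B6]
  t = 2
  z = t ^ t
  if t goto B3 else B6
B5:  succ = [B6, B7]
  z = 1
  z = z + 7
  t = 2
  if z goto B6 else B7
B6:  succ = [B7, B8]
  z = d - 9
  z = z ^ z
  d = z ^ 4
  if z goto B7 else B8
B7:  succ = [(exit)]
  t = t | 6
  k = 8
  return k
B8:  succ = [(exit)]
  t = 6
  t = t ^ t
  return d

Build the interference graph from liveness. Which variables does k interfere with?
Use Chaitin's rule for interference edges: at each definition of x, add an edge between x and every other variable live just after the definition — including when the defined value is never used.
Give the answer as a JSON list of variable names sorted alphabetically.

Answer: ["t"]

Derivation:
Per-block:
  B0: def={d} ue=∅
  B1: def={d,t} ue=∅
  B2: def={k,t} ue=∅
  B3: def={t} ue=∅
  B4: def={t,z} ue=∅
  B5: def={t,z} ue=∅
  B6: def={d,z} ue={d}
  B7: def={k,t} ue={t}
  B8: def={t} ue={d}

Liveness:
  B0: in=∅ out={d}
  B1: in=∅ out=∅
  B2: in=∅ out=∅
  B3: in={d} out={d,t}
  B4: in={d} out={d,t}
  B5: in={d} out={d,t}
  B6: in={d,t} out={d,t}
  B7: in={t} out=∅
  B8: in={d} out=∅

Conflict graph:
  d↔{t,z}
  k↔{t}
  t↔{d,k,z}
  z↔{d,t}

N(k) = ["t"]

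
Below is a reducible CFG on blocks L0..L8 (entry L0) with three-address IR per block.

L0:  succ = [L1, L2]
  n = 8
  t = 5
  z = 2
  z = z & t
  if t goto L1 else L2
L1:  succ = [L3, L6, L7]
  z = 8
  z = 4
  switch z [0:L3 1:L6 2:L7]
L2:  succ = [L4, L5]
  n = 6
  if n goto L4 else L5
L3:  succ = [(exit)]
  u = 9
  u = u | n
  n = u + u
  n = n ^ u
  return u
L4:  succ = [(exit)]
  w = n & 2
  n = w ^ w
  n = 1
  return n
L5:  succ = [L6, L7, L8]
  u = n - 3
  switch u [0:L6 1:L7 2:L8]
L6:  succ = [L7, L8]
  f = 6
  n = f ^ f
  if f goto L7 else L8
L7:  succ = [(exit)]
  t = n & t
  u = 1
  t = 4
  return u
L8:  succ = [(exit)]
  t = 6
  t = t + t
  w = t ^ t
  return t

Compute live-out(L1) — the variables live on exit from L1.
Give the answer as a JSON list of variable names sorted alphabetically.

Answer: ["n", "t"]

Analysis:
def/use:
  L0: def={n,t,z} ue=∅
  L1: def={z} ue=∅
  L2: def={n} ue=∅
  L3: def={n,u} ue={n}
  L4: def={n,w} ue={n}
  L5: def={u} ue={n}
  L6: def={f,n} ue=∅
  L7: def={t,u} ue={n,t}
  L8: def={t,w} ue=∅

Live sets:
  live L0: ∅→{n,t}
  live L1: {n,t}→{n,t}
  live L2: {t}→{n,t}
  live L3: {n}→∅
  live L4: {n}→∅
  live L5: {n,t}→{n,t}
  live L6: {t}→{n,t}
  live L7: {n,t}→∅
  live L8: ∅→∅

live-out(L1) = ["n", "t"]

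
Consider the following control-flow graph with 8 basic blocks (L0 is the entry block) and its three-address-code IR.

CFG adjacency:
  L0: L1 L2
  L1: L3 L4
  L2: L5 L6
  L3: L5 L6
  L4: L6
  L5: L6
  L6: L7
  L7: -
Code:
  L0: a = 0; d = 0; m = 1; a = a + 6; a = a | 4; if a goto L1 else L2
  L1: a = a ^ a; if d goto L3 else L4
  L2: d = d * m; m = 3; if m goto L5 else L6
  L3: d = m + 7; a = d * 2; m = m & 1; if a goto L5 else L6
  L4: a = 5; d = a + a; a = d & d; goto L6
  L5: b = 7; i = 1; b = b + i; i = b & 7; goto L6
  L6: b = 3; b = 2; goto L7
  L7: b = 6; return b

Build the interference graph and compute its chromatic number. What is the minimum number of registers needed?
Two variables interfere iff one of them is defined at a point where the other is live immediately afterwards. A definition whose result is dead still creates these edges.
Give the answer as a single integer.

Answer: 3

Analysis:
Block summaries:
  L0: def={a,d,m} ue=∅
  L1: def={a} ue={a,d}
  L2: def={d,m} ue={d,m}
  L3: def={a,d,m} ue={m}
  L4: def={a,d} ue=∅
  L5: def={b,i} ue=∅
  L6: def={b} ue=∅
  L7: def={b} ue=∅

Live sets:
  L0: in=∅ out={a,d,m}
  L1: in={a,d,m} out={m}
  L2: in={d,m} out=∅
  L3: in={m} out=∅
  L4: in=∅ out=∅
  L5: in=∅ out=∅
  L6: in=∅ out=∅
  L7: in=∅ out=∅

Conflict graph:
  a: {d,m}
  b: {i}
  d: {a,m}
  i: {b}
  m: {a,d}

Chromatic number:
  {a,d,m} pairwise interfere (3-clique) ⇒ χ ≥ 3
  assign a→r0 b→r0 d→r1 i→r1 m→r2 — no edge inside a register ⇒ χ ≤ 3
  χ = 3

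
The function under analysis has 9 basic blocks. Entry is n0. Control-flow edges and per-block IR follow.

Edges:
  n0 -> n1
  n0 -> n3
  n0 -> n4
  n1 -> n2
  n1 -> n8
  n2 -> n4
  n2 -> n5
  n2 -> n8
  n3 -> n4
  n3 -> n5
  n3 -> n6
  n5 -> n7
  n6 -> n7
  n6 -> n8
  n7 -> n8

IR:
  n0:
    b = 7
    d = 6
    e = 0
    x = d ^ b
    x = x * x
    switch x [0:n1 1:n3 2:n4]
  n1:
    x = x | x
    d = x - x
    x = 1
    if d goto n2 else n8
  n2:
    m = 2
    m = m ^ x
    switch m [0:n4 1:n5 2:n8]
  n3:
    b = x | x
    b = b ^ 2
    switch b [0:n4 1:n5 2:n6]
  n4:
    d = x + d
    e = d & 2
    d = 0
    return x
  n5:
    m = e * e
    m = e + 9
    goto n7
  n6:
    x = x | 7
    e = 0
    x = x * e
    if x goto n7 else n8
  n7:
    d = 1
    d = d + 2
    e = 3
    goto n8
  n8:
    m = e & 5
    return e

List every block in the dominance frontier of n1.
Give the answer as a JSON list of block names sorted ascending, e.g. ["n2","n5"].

Answer: ["n4", "n5", "n8"]

Working:
idom tree: n1←n0 n2←n1 n3←n0 n4←n0 n5←n0 n6←n3 n7←n0 n8←n0
Dom∩ at merges:
  n4: preds {n0,n2,n3}: {n0} ∩ {n0,n1,n2} ∩ {n0,n3} = {n0}; idom=n0
  n5: preds {n2,n3}: {n0,n1,n2} ∩ {n0,n3} = {n0}; idom=n0
  n7: preds {n5,n6}: {n0,n5} ∩ {n0,n3,n6} = {n0}; idom=n0
  n8: preds {n1,n2,n6,n7}: {n0,n1} ∩ {n0,n1,n2} ∩ {n0,n3,n6} ∩ {n0,n7} = {n0}; idom=n0

DF derivation:
  n4←n0: walk · to n0
  n4←n2: walk n2→n1 to n0
  n4←n3: walk n3 to n0
  n5←n2: walk n2→n1 to n0
  n5←n3: walk n3 to n0
  n7←n5: walk n5 to n0
  n7←n6: walk n6→n3 to n0
  n8←n1: walk n1 to n0
  n8←n2: walk n2→n1 to n0
  n8←n6: walk n6→n3 to n0
  n8←n7: walk n7 to n0
  n0: DF=∅
  n1: DF={n4,n5,n8}
  n2: DF={n4,n5,n8}
  n3: DF={n4,n5,n7,n8}
  n4: DF=∅
  n5: DF={n7}
  n6: DF={n7,n8}
  n7: DF={n8}
  n8: DF=∅

DF(n1) = ["n4", "n5", "n8"]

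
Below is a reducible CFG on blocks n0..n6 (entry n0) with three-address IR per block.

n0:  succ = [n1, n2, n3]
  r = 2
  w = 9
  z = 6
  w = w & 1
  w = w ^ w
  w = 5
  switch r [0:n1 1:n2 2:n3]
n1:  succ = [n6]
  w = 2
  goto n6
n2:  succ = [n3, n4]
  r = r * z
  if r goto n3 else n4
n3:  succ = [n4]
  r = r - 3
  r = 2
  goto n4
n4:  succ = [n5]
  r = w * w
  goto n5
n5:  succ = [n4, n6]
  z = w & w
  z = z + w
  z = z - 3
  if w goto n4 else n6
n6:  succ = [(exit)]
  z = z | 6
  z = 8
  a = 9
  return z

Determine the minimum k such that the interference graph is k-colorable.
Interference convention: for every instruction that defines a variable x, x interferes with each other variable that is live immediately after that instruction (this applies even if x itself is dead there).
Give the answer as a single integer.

Block summaries:
  n0: def={r,w,z} ue=∅
  n1: def={w} ue=∅
  n2: def={r} ue={r,z}
  n3: def={r} ue={r}
  n4: def={r} ue={w}
  n5: def={z} ue={w}
  n6: def={a,z} ue={z}

Live sets:
  live n0: ∅→{r,w,z}
  live n1: {z}→{z}
  live n2: {r,w,z}→{r,w}
  live n3: {r,w}→{w}
  live n4: {w}→{w}
  live n5: {w}→{w,z}
  live n6: {z}→∅

Interfere edges:
  a: {z}
  r: {w,z}
  w: {r,z}
  z: {a,r,w}

Registers:
  lower bound: {r,w,z} mutually conflict ⇒ χ ≥ 3
  assign a→r1 r→r1 w→r2 z→r0 — no edge inside a register ⇒ χ ≤ 3
  χ = 3

Answer: 3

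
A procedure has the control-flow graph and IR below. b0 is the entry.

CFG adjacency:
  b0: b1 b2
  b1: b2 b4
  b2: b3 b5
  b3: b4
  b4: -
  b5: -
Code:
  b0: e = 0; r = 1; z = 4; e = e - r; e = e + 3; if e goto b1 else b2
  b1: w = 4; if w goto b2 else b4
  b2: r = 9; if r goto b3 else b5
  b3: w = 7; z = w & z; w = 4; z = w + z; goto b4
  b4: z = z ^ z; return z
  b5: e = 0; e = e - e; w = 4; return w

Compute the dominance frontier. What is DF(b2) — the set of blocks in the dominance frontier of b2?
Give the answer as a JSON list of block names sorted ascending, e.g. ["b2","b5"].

idom tree: b1←b0 b2←b0 b3←b2 b4←b0 b5←b2
Join-block Dom:
  b2: preds {b0,b1}: {b0} ∩ {b0,b1} = {b0}; idom=b0
  b4: preds {b1,b3}: {b0,b1} ∩ {b0,b2,b3} = {b0}; idom=b0

Frontier:
  join b2 pred b0: · stop@b0
  join b2 pred b1: b1 stop@b0
  join b4 pred b1: b1 stop@b0
  join b4 pred b3: b3→b2 stop@b0
  b0: DF=∅
  b1: DF={b2,b4}
  b2: DF={b4}
  b3: DF={b4}
  b4: DF=∅
  b5: DF=∅

DF(b2) = ["b4"]

Answer: ["b4"]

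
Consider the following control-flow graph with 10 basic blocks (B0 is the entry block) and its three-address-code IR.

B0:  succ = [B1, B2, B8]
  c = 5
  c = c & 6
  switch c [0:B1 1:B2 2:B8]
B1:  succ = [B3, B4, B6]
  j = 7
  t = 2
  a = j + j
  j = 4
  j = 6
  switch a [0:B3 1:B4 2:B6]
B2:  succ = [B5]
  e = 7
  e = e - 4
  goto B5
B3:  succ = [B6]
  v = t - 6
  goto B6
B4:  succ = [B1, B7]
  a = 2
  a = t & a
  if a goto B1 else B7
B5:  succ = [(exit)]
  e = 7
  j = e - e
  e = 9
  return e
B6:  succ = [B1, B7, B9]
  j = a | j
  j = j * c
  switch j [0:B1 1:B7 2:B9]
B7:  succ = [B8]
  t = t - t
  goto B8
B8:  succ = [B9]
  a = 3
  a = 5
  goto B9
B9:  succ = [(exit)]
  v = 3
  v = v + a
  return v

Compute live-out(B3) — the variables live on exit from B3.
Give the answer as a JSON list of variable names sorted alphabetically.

Block summaries:
  B0 def {c} use ∅
  B1 def {a,j,t} use ∅
  B2 def {e} use ∅
  B3 def {v} use {t}
  B4 def {a} use {t}
  B5 def {e,j} use ∅
  B6 def {j} use {a,c,j}
  B7 def {t} use {t}
  B8 def {a} use ∅
  B9 def {v} use {a}

Live sets:
  B0 li=∅ lo={c}
  B1 li={c} lo={a,c,j,t}
  B2 li=∅ lo=∅
  B3 li={a,c,j,t} lo={a,c,j,t}
  B4 li={c,t} lo={c,t}
  B5 li=∅ lo=∅
  B6 li={a,c,j,t} lo={a,c,t}
  B7 li={t} lo=∅
  B8 li=∅ lo={a}
  B9 li={a} lo=∅

live-out(B3) = ["a", "c", "j", "t"]

Answer: ["a", "c", "j", "t"]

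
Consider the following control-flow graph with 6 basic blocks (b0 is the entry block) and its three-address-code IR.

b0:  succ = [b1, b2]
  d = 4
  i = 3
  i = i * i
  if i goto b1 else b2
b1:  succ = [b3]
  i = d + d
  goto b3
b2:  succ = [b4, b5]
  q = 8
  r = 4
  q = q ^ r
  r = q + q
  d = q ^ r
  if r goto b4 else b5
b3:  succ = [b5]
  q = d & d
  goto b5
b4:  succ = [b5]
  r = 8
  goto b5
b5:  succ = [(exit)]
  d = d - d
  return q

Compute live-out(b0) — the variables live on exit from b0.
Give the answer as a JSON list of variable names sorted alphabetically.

Answer: ["d"]

Working:
Per-block:
  b0 def {d,i} use ∅
  b1 def {i} use {d}
  b2 def {d,q,r} use ∅
  b3 def {q} use {d}
  b4 def {r} use ∅
  b5 def {d} use {d,q}

Live sets:
  b0: in=∅ out={d}
  b1: in={d} out={d}
  b2: in=∅ out={d,q}
  b3: in={d} out={d,q}
  b4: in={d,q} out={d,q}
  b5: in={d,q} out=∅

live-out(b0) = ["d"]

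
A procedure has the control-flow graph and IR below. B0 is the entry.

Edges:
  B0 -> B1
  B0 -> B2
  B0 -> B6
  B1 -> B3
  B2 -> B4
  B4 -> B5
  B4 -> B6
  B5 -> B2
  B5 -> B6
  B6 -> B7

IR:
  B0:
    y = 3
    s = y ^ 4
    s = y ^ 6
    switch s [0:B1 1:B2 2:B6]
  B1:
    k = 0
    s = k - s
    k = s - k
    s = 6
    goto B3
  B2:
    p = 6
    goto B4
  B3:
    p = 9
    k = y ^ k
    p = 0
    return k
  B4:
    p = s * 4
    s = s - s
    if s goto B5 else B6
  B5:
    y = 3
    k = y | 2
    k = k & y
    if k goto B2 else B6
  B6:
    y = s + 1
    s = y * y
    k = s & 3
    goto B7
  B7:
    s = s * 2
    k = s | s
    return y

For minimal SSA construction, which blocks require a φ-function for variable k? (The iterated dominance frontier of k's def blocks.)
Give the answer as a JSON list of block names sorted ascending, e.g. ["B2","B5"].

Answer: ["B2", "B6"]

Derivation:
idom tree: B1←B0 B2←B0 B3←B1 B4←B2 B5←B4 B6←B0 B7←B6
Join-block Dom:
  B2: preds {B0,B5}: {B0} ∩ {B0,B2,B4,B5} = {B0}; idom=B0
  B6: preds {B0,B4,B5}: {B0} ∩ {B0,B2,B4} ∩ {B0,B2,B4,B5} = {B0}; idom=B0

DF derivation:
  B2←B0: walk · to B0
  B2←B5: walk B5→B4→B2 to B0
  B6←B0: walk · to B0
  B6←B4: walk B4→B2 to B0
  B6←B5: walk B5→B4→B2 to B0
  B0 → ∅
  B1 → ∅
  B2 → {B2,B6}
  B3 → ∅
  B4 → {B2,B6}
  B5 → {B2,B6}
  B6 → ∅
  B7 → ∅

φ for k: defs {B1,B3,B5,B6,B7}
  DF⁺ = {B2,B6}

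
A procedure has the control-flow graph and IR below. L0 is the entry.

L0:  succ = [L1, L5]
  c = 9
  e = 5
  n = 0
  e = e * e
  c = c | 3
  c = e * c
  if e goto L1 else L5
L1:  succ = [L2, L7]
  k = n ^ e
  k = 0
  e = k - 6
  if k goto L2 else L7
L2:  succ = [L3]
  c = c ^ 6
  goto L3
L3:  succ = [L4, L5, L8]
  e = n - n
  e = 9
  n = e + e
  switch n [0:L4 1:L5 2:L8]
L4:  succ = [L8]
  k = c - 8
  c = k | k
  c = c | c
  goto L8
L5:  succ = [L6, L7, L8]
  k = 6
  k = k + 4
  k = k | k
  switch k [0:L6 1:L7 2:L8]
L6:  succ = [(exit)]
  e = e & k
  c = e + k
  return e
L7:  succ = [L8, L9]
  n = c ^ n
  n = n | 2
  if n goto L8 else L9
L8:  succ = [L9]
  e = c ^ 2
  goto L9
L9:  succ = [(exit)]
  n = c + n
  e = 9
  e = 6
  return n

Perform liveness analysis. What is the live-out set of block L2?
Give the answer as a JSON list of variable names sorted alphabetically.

Block summaries:
  L0 def {c,e,n} use ∅
  L1 def {e,k} use {e,n}
  L2 def {c} use {c}
  L3 def {e,n} use {n}
  L4 def {c,k} use {c}
  L5 def {k} use ∅
  L6 def {c,e} use {e,k}
  L7 def {n} use {c,n}
  L8 def {e} use {c}
  L9 def {e,n} use {c,n}

Live sets:
  live L0: ∅→{c,e,n}
  live L1: {c,e,n}→{c,n}
  live L2: {c,n}→{c,n}
  live L3: {c,n}→{c,e,n}
  live L4: {c,n}→{c,n}
  live L5: {c,e,n}→{c,e,k,n}
  live L6: {e,k}→∅
  live L7: {c,n}→{c,n}
  live L8: {c,n}→{c,n}
  live L9: {c,n}→∅

live-out(L2) = ["c", "n"]

Answer: ["c", "n"]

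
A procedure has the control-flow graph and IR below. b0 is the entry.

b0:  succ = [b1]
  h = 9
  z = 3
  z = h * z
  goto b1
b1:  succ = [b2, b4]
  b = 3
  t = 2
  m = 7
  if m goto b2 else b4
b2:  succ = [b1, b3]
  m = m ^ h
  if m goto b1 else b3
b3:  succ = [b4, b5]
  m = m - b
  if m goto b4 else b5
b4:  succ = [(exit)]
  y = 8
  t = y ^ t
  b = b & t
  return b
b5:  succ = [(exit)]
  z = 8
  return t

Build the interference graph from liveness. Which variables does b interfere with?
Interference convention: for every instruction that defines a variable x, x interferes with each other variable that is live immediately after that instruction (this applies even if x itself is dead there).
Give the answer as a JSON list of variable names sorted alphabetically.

Answer: ["h", "m", "t", "y"]

Analysis:
Block summaries:
  b0: {h,z} / ∅
  b1: {b,m,t} / ∅
  b2: {m} / {h,m}
  b3: {m} / {b,m}
  b4: {b,t,y} / {b,t}
  b5: {z} / {t}

Liveness:
  b0: in=∅ out={h}
  b1: in={h} out={b,h,m,t}
  b2: in={b,h,m,t} out={b,h,m,t}
  b3: in={b,m,t} out={b,t}
  b4: in={b,t} out=∅
  b5: in={t} out=∅

Interfere edges:
  b — {h,m,t,y}
  h — {b,m,t,z}
  m — {b,h,t}
  t — {b,h,m,y,z}
  y — {b,t}
  z — {h,t}

N(b) = ["h", "m", "t", "y"]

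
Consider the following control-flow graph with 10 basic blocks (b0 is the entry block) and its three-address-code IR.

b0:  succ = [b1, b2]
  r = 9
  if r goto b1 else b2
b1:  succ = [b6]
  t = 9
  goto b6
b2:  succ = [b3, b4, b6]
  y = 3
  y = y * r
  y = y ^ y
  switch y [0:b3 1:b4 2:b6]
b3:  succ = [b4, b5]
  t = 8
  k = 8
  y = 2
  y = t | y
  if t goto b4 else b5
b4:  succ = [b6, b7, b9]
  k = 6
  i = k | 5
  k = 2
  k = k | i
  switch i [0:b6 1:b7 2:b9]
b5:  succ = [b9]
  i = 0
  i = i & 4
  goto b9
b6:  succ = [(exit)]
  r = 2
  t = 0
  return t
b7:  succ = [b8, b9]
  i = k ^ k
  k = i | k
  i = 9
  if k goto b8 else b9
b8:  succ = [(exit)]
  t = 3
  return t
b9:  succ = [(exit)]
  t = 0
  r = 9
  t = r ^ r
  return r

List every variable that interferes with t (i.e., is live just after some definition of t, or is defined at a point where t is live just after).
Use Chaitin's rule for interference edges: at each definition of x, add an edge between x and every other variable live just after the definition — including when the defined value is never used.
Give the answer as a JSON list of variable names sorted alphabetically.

Answer: ["k", "r", "y"]

Analysis:
Block summaries:
  b0 def {r} use ∅
  b1 def {t} use ∅
  b2 def {y} use {r}
  b3 def {k,t,y} use ∅
  b4 def {i,k} use ∅
  b5 def {i} use ∅
  b6 def {r,t} use ∅
  b7 def {i,k} use {k}
  b8 def {t} use ∅
  b9 def {r,t} use ∅

Liveness:
  b0: in=∅ out={r}
  b1: in=∅ out=∅
  b2: in={r} out=∅
  b3: in=∅ out=∅
  b4: in=∅ out={k}
  b5: in=∅ out=∅
  b6: in=∅ out=∅
  b7: in={k} out=∅
  b8: in=∅ out=∅
  b9: in=∅ out=∅

Interference:
  i: {k}
  k: {i,t}
  r: {t,y}
  t: {k,r,y}
  y: {r,t}

N(t) = ["k", "r", "y"]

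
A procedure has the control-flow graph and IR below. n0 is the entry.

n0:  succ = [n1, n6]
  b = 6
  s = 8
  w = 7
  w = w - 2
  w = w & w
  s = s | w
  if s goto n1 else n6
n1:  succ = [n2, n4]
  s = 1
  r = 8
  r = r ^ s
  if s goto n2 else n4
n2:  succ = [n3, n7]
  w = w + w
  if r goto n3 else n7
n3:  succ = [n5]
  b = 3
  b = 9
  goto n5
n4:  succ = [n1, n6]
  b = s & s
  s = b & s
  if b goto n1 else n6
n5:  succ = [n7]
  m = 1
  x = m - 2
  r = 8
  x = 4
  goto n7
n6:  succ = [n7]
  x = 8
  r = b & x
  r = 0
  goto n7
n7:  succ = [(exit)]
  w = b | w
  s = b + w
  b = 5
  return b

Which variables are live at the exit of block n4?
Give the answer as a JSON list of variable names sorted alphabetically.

Per-block:
  n0: def={b,s,w} ue=∅
  n1: def={r,s} ue=∅
  n2: def={w} ue={r,w}
  n3: def={b} ue=∅
  n4: def={b,s} ue={s}
  n5: def={m,r,x} ue=∅
  n6: def={r,x} ue={b}
  n7: def={b,s,w} ue={b,w}

Live sets:
  live n0: ∅→{b,w}
  live n1: {b,w}→{b,r,s,w}
  live n2: {b,r,w}→{b,w}
  live n3: {w}→{b,w}
  live n4: {s,w}→{b,w}
  live n5: {b,w}→{b,w}
  live n6: {b,w}→{b,w}
  live n7: {b,w}→∅

live-out(n4) = ["b", "w"]

Answer: ["b", "w"]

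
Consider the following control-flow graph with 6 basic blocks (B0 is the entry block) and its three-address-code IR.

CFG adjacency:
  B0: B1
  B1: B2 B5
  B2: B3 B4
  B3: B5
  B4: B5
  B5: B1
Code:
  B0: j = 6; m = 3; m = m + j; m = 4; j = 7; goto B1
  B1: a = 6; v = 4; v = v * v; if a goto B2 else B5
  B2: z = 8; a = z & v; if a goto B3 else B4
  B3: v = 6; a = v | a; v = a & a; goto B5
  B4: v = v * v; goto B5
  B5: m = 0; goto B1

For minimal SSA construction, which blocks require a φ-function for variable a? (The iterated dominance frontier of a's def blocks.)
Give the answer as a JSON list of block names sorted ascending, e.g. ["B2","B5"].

Answer: ["B1", "B5"]

Derivation:
idom tree: B1←B0 B2←B1 B3←B2 B4←B2 B5←B1
Dom∩ at merges:
  B1: preds {B0,B5}: {B0} ∩ {B0,B1,B5} = {B0}; idom=B0
  B5: preds {B1,B3,B4}: {B0,B1} ∩ {B0,B1,B2,B3} ∩ {B0,B1,B2,B4} = {B0,B1}; idom=B1

Frontier:
  B1←B0: walk · to B0
  B1←B5: walk B5→B1 to B0
  B5←B1: walk · to B1
  B5←B3: walk B3→B2 to B1
  B5←B4: walk B4→B2 to B1
  B0: DF=∅
  B1: DF={B1}
  B2: DF={B5}
  B3: DF={B5}
  B4: DF={B5}
  B5: DF={B1}

φ for a: defs {B1,B2,B3}
  DF⁺ = {B1,B5}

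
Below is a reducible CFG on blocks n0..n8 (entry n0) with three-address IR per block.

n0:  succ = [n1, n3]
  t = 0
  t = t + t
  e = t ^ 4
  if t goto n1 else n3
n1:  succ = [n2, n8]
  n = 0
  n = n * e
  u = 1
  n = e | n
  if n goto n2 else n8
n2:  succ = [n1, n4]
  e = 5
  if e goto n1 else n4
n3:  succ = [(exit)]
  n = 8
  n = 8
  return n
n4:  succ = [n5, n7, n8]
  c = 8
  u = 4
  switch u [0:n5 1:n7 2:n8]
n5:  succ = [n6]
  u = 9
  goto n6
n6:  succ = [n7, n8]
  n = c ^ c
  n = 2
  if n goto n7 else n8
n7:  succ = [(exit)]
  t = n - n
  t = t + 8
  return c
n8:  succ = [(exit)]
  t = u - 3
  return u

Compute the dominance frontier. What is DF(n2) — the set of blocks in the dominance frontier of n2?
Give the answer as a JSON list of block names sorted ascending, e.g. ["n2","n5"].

Answer: ["n1", "n8"]

Analysis:
idom tree: n1←n0 n2←n1 n3←n0 n4←n2 n5←n4 n6←n5 n7←n4 n8←n1
Dom at joins:
  n1: preds {n0,n2}: {n0} ∩ {n0,n1,n2} = {n0}; idom=n0
  n7: preds {n4,n6}: {n0,n1,n2,n4} ∩ {n0,n1,n2,n4,n5,n6} = {n0,n1,n2,n4}; idom=n4
  n8: preds {n1,n4,n6}: {n0,n1} ∩ {n0,n1,n2,n4} ∩ {n0,n1,n2,n4,n5,n6} = {n0,n1}; idom=n1

DF walk-up:
  n1←n0: walk · to n0
  n1←n2: walk n2→n1 to n0
  n7←n4: walk · to n4
  n7←n6: walk n6→n5 to n4
  n8←n1: walk · to n1
  n8←n4: walk n4→n2 to n1
  n8←n6: walk n6→n5→n4→n2 to n1
  n0: DF=∅
  n1: DF={n1}
  n2: DF={n1,n8}
  n3: DF=∅
  n4: DF={n8}
  n5: DF={n7,n8}
  n6: DF={n7,n8}
  n7: DF=∅
  n8: DF=∅

DF(n2) = ["n1", "n8"]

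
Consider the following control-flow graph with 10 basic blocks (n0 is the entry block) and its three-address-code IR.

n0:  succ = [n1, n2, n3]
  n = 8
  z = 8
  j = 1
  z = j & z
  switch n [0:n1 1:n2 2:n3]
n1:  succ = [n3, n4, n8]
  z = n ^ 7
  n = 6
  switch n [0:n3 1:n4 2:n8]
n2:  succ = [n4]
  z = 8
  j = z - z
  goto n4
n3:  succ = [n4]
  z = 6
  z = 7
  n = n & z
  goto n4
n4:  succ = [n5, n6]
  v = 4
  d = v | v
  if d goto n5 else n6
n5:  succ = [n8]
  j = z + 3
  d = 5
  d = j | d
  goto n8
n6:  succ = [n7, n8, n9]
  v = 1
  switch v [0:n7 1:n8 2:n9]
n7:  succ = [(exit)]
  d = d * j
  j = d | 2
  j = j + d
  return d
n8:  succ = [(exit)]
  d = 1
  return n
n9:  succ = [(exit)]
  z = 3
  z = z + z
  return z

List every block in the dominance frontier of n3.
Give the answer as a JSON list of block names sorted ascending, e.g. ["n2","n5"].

Answer: ["n4"]

Working:
idom tree: n1←n0 n2←n0 n3←n0 n4←n0 n5←n4 n6←n4 n7←n6 n8←n0 n9←n6
Dom at joins:
  n3: preds {n0,n1}: {n0} ∩ {n0,n1} = {n0}; idom=n0
  n4: preds {n1,n2,n3}: {n0,n1} ∩ {n0,n2} ∩ {n0,n3} = {n0}; idom=n0
  n8: preds {n1,n5,n6}: {n0,n1} ∩ {n0,n4,n5} ∩ {n0,n4,n6} = {n0}; idom=n0

DF walk-up:
  n3←n0: walk · to n0
  n3←n1: walk n1 to n0
  n4←n1: walk n1 to n0
  n4←n2: walk n2 to n0
  n4←n3: walk n3 to n0
  n8←n1: walk n1 to n0
  n8←n5: walk n5→n4 to n0
  n8←n6: walk n6→n4 to n0
  DF(n0)=∅
  DF(n1)={n3,n4,n8}
  DF(n2)={n4}
  DF(n3)={n4}
  DF(n4)={n8}
  DF(n5)={n8}
  DF(n6)={n8}
  DF(n7)=∅
  DF(n8)=∅
  DF(n9)=∅

DF(n3) = ["n4"]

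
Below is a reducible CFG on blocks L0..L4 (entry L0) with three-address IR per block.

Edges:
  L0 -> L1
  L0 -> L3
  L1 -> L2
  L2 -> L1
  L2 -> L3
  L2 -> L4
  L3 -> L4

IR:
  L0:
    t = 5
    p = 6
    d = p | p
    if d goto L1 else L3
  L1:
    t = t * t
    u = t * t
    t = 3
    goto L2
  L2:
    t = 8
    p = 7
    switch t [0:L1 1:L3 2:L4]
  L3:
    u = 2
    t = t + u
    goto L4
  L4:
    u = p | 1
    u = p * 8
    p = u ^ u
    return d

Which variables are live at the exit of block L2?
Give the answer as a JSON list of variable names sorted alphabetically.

def/use:
  L0: def={d,p,t} ue=∅
  L1: def={t,u} ue={t}
  L2: def={p,t} ue=∅
  L3: def={t,u} ue={t}
  L4: def={p,u} ue={d,p}

Liveness:
  live L0: ∅→{d,p,t}
  live L1: {d,t}→{d}
  live L2: {d}→{d,p,t}
  live L3: {d,p,t}→{d,p}
  live L4: {d,p}→∅

live-out(L2) = ["d", "p", "t"]

Answer: ["d", "p", "t"]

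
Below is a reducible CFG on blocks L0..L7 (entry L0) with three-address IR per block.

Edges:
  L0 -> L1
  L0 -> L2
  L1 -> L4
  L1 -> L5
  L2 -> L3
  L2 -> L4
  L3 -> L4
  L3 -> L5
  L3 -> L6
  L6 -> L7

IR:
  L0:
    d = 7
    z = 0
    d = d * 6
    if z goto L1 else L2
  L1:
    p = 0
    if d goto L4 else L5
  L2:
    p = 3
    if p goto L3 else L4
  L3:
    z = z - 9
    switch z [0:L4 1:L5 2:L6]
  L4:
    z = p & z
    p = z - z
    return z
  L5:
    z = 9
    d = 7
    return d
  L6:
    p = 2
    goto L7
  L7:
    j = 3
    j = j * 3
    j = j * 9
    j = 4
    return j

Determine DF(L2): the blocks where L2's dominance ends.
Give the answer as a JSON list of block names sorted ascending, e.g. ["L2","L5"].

Answer: ["L4", "L5"]

Analysis:
idom tree: L1←L0 L2←L0 L3←L2 L4←L0 L5←L0 L6←L3 L7←L6
Dom at joins:
  L4: preds {L1,L2,L3}: {L0,L1} ∩ {L0,L2} ∩ {L0,L2,L3} = {L0}; idom=L0
  L5: preds {L1,L3}: {L0,L1} ∩ {L0,L2,L3} = {L0}; idom=L0

DF derivation:
  join L4 pred L1: L1 stop@L0
  join L4 pred L2: L2 stop@L0
  join L4 pred L3: L3→L2 stop@L0
  join L5 pred L1: L1 stop@L0
  join L5 pred L3: L3→L2 stop@L0
  L0: DF=∅
  L1: DF={L4,L5}
  L2: DF={L4,L5}
  L3: DF={L4,L5}
  L4: DF=∅
  L5: DF=∅
  L6: DF=∅
  L7: DF=∅

DF(L2) = ["L4", "L5"]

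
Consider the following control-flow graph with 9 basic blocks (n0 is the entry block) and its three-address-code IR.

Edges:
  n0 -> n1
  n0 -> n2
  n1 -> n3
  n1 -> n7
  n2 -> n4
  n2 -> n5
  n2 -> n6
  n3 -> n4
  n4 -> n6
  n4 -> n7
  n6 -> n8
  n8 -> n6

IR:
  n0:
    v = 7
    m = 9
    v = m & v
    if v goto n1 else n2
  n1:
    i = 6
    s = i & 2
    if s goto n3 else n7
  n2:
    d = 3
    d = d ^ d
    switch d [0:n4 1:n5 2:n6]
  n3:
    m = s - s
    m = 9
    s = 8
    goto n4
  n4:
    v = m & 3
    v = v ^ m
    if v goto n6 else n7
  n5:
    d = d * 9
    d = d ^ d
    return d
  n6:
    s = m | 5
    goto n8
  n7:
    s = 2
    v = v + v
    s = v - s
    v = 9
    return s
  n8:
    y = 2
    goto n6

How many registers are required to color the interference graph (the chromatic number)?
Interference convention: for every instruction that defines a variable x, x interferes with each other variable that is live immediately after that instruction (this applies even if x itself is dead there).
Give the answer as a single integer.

Block summaries:
  n0: def={m,v} ue=∅
  n1: def={i,s} ue=∅
  n2: def={d} ue=∅
  n3: def={m,s} ue={s}
  n4: def={v} ue={m}
  n5: def={d} ue={d}
  n6: def={s} ue={m}
  n7: def={s,v} ue={v}
  n8: def={y} ue=∅

Liveness:
  n0 li=∅ lo={m,v}
  n1 li={v} lo={s,v}
  n2 li={m} lo={d,m}
  n3 li={s} lo={m}
  n4 li={m} lo={m,v}
  n5 li={d} lo=∅
  n6 li={m} lo={m}
  n7 li={v} lo=∅
  n8 li={m} lo={m}

Interference:
  d: {m}
  i: {v}
  m: {d,s,v,y}
  s: {m,v}
  v: {i,m,s}
  y: {m}

Registers:
  lower bound: {m,s,v} mutually conflict ⇒ χ ≥ 3
  3-colouring: r0={i,m}  r1={d,v,y}  r2={s}
  χ = 3

Answer: 3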